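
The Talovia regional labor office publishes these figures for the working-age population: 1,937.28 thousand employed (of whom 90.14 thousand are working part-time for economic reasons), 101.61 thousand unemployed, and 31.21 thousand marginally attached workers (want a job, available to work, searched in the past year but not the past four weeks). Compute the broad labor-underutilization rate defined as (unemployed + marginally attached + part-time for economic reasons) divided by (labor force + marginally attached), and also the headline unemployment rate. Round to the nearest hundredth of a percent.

Labor force = 1,937.28 + 101.61 = 2,038.89 thousand.
Numerator = 101.61 + 31.21 + 90.14 = 222.96 thousand.
Denominator = 2,038.89 + 31.21 = 2,070.10 thousand.
Broad rate = 222.96 / 2,070.10 = 10.77%.
Headline unemployment rate = 101.61 / 2,038.89 = 4.98%.

Broad underutilization rate ≈ 10.77%; headline unemployment rate ≈ 4.98%.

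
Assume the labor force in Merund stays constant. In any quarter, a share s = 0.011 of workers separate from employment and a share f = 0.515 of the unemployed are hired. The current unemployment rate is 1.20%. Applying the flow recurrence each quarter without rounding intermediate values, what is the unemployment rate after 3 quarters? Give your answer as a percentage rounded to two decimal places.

With a fixed labor force, u_{t+1} = u_t + s·(1−u_t) − f·u_t = u_t·(1−s−f) + s.
Here 1−s−f = 0.474 and s = 0.011.
u_1 = 0.012000 × 0.474 + 0.011 = 0.016688.
u_2 = 0.016688 × 0.474 + 0.011 = 0.018910.
u_3 = 0.018910 × 0.474 + 0.011 = 0.019963.

Unemployment rate after three quarters ≈ 2.00%.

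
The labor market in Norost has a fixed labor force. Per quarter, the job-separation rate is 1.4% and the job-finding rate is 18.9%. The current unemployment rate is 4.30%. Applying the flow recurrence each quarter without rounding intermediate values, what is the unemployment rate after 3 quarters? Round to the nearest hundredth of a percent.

Unemployment rate after three quarters ≈ 5.58%.

With a fixed labor force, u_{t+1} = u_t + s·(1−u_t) − f·u_t = u_t·(1−s−f) + s.
Here 1−s−f = 0.797 and s = 0.014.
u_1 = 0.043000 × 0.797 + 0.014 = 0.048271.
u_2 = 0.048271 × 0.797 + 0.014 = 0.052472.
u_3 = 0.052472 × 0.797 + 0.014 = 0.055820.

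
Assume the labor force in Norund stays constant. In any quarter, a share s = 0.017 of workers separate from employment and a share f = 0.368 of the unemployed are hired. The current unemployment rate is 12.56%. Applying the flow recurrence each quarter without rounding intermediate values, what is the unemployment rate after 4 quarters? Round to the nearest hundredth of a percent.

With a fixed labor force, u_{t+1} = u_t + s·(1−u_t) − f·u_t = u_t·(1−s−f) + s.
Here 1−s−f = 0.615 and s = 0.017.
u_1 = 0.125600 × 0.615 + 0.017 = 0.094244.
u_2 = 0.094244 × 0.615 + 0.017 = 0.074960.
u_3 = 0.074960 × 0.615 + 0.017 = 0.063100.
u_4 = 0.063100 × 0.615 + 0.017 = 0.055807.

Unemployment rate after four quarters ≈ 5.58%.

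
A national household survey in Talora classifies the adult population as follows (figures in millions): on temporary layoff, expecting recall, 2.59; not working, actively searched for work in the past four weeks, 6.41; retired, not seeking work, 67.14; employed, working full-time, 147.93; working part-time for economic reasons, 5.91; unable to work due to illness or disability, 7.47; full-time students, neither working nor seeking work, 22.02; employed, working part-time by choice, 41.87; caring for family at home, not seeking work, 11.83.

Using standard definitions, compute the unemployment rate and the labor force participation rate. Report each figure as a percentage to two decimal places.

Employed = 147.93 + 5.91 + 41.87 = 195.71 million (anyone who worked, including part-time for economic reasons, counts as employed).
Unemployed = 2.59 + 6.41 = 9.00 million (jobless and actively searching, or on temporary layoff).
Labor force = 195.71 + 9.00 = 204.71 million.
Not in labor force = 67.14 + 7.47 + 22.02 + 11.83 = 108.46 million (those not working and not actively searching are outside the labor force).
Civilian working-age population = 204.71 + 108.46 = 313.17 million.
Unemployment rate = 9.00 / 204.71 = 4.40%.
Labor force participation rate = 204.71 / 313.17 = 65.37%.

Unemployment rate ≈ 4.40%; labor force participation rate ≈ 65.37%.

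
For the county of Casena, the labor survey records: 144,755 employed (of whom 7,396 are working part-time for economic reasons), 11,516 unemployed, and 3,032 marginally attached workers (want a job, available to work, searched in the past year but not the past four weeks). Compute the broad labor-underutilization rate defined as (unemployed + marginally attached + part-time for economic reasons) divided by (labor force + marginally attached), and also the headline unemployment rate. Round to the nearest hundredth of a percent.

Broad underutilization rate ≈ 13.78%; headline unemployment rate ≈ 7.37%.

Labor force = 144,755 + 11,516 = 156,271.
Numerator = 11,516 + 3,032 + 7,396 = 21,944.
Denominator = 156,271 + 3,032 = 159,303.
Broad rate = 21,944 / 159,303 = 13.78%.
Headline unemployment rate = 11,516 / 156,271 = 7.37%.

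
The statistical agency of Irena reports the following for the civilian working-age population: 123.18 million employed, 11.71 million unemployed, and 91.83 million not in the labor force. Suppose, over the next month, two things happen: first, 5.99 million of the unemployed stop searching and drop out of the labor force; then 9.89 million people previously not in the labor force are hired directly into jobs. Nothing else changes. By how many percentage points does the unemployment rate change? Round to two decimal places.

The unemployment rate changes by −4.56 percentage points.

Initially, labor force = 123.18 + 11.71 = 134.89 million, so u = 11.71/134.89 = 8.68%.
After the first change, unemployed and labor force both fall by 5.99 → E = 123.18, U = 5.72, labor force = 128.90 million.
After the second change, employed and labor force both rise by 9.89; unemployed unchanged → E = 133.07, U = 5.72, labor force = 138.79 million.
New unemployment rate = 5.72 / 138.79 = 4.12%.
Change = 4.12% − 8.68% = −4.56 percentage points.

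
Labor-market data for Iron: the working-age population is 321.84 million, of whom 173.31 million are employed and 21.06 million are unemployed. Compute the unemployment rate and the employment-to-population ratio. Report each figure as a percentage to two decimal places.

Unemployment rate ≈ 10.84%; employment-population ratio ≈ 53.85%.

Labor force = employed + unemployed = 173.31 + 21.06 = 194.37 million.
Unemployment rate = 21.06 / 194.37 = 10.84%.
Employment-population ratio = 173.31 / 321.84 = 53.85%.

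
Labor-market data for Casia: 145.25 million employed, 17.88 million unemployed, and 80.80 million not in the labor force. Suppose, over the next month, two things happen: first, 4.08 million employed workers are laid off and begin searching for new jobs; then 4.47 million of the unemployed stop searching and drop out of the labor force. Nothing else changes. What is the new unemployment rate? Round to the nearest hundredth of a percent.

Initially, labor force = 145.25 + 17.88 = 163.13 million, so u = 17.88/163.13 = 10.96%.
After the first change, employed falls and unemployed rises by 4.08; labor force unchanged → E = 141.17, U = 21.96, labor force = 163.13 million.
After the second change, unemployed and labor force both fall by 4.47 → E = 141.17, U = 17.49, labor force = 158.66 million.
New unemployment rate = 17.49 / 158.66 = 11.02%.

New unemployment rate ≈ 11.02%.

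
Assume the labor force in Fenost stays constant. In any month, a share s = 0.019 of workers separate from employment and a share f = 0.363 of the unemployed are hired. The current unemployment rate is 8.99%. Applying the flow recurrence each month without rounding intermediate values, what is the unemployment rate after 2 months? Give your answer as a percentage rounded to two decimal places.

Unemployment rate after two months ≈ 6.51%.

With a fixed labor force, u_{t+1} = u_t + s·(1−u_t) − f·u_t = u_t·(1−s−f) + s.
Here 1−s−f = 0.618 and s = 0.019.
u_1 = 0.089900 × 0.618 + 0.019 = 0.074558.
u_2 = 0.074558 × 0.618 + 0.019 = 0.065077.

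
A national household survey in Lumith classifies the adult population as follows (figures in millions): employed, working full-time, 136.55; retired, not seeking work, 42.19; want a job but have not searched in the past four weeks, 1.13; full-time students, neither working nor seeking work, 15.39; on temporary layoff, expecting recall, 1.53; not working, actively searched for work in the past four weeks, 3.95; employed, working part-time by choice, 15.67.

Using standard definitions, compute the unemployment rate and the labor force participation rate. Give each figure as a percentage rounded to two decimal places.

Unemployment rate ≈ 3.47%; labor force participation rate ≈ 72.87%.

Employed = 136.55 + 15.67 = 152.22 million.
Unemployed = 1.53 + 3.95 = 5.48 million (jobless and actively searching, or on temporary layoff).
Labor force = 152.22 + 5.48 = 157.70 million.
Not in labor force = 42.19 + 1.13 + 15.39 = 58.71 million (those not working and not actively searching are outside the labor force — including those who want a job but have given up searching).
Civilian working-age population = 157.70 + 58.71 = 216.41 million.
Unemployment rate = 5.48 / 157.70 = 3.47%.
Labor force participation rate = 157.70 / 216.41 = 72.87%.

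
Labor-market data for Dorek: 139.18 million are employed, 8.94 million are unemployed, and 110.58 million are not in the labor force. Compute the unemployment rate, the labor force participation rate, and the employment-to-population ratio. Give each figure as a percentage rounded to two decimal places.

Labor force = employed + unemployed = 139.18 + 8.94 = 148.12 million.
Working-age population = 148.12 + 110.58 = 258.70 million.
Unemployment rate = 8.94 / 148.12 = 6.04%.
Labor force participation rate = 148.12 / 258.70 = 57.26%.
Employment-population ratio = 139.18 / 258.70 = 53.80%.

Unemployment rate ≈ 6.04%; labor force participation rate ≈ 57.26%; employment-population ratio ≈ 53.80%.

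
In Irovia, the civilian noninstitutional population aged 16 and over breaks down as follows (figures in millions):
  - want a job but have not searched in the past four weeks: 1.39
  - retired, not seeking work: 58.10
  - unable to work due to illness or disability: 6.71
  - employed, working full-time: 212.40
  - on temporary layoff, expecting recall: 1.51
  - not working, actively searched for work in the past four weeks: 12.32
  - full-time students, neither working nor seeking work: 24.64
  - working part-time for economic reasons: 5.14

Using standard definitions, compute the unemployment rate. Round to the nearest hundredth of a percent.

Employed = 212.40 + 5.14 = 217.54 million (anyone who worked, including part-time for economic reasons, counts as employed).
Unemployed = 1.51 + 12.32 = 13.83 million (jobless and actively searching, or on temporary layoff).
Labor force = 217.54 + 13.83 = 231.37 million.
Unemployment rate = 13.83 / 231.37 = 5.98%.

Unemployment rate ≈ 5.98%.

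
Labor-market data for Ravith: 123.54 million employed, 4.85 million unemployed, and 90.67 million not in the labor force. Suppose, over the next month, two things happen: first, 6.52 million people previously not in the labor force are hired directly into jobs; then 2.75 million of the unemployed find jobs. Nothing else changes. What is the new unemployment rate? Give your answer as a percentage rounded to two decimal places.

New unemployment rate ≈ 1.56%.

Initially, labor force = 123.54 + 4.85 = 128.39 million, so u = 4.85/128.39 = 3.78%.
After the first change, employed and labor force both rise by 6.52; unemployed unchanged → E = 130.06, U = 4.85, labor force = 134.91 million.
After the second change, unemployed falls and employed rises by 2.75; labor force unchanged → E = 132.81, U = 2.10, labor force = 134.91 million.
New unemployment rate = 2.10 / 134.91 = 1.56%.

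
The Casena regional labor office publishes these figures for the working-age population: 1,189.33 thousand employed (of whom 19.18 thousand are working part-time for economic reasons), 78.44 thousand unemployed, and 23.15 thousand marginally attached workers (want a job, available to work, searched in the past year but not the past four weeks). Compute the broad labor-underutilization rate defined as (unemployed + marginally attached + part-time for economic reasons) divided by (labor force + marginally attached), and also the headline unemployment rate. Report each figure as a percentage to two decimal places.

Labor force = 1,189.33 + 78.44 = 1,267.77 thousand.
Numerator = 78.44 + 23.15 + 19.18 = 120.77 thousand.
Denominator = 1,267.77 + 23.15 = 1,290.92 thousand.
Broad rate = 120.77 / 1,290.92 = 9.36%.
Headline unemployment rate = 78.44 / 1,267.77 = 6.19%.

Broad underutilization rate ≈ 9.36%; headline unemployment rate ≈ 6.19%.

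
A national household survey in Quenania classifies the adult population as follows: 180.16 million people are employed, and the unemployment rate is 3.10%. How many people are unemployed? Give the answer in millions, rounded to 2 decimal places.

About 5.76 million are unemployed.

Let U be the number unemployed. The labor force is E + U, and U/(E+U) = 0.0310.
So U = 0.0310 × 180.16 / (1 − 0.0310) = 5.5850 / 0.9690 ≈ 5.76 million.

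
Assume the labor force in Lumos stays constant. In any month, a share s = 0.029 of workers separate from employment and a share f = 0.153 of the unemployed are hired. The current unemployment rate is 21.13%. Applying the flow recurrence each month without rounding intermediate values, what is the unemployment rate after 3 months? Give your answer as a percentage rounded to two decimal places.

With a fixed labor force, u_{t+1} = u_t + s·(1−u_t) − f·u_t = u_t·(1−s−f) + s.
Here 1−s−f = 0.818 and s = 0.029.
u_1 = 0.211300 × 0.818 + 0.029 = 0.201843.
u_2 = 0.201843 × 0.818 + 0.029 = 0.194108.
u_3 = 0.194108 × 0.818 + 0.029 = 0.187780.

Unemployment rate after three months ≈ 18.78%.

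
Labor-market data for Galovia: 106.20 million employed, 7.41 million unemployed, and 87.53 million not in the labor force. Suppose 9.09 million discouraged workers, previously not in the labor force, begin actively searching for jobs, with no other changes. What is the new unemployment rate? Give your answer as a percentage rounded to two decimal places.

Initially, labor force = 106.20 + 7.41 = 113.61 million, so u = 7.41/113.61 = 6.52%.
After the change, unemployed and labor force both rise by 9.09 → E = 106.20, U = 16.50, labor force = 122.70 million.
New unemployment rate = 16.50 / 122.70 = 13.45%.

New unemployment rate ≈ 13.45%.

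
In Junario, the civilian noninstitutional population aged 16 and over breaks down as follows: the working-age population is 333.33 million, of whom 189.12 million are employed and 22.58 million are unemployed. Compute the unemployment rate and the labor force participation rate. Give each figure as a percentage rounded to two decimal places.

Unemployment rate ≈ 10.67%; labor force participation rate ≈ 63.51%.

Labor force = employed + unemployed = 189.12 + 22.58 = 211.70 million.
Unemployment rate = 22.58 / 211.70 = 10.67%.
Labor force participation rate = 211.70 / 333.33 = 63.51%.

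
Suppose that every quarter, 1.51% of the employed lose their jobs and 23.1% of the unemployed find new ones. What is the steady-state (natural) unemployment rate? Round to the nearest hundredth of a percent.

At steady state the flows balance: s·E = f·U, so U/(E+U) = s/(s+f).
u* = 1.51 / (1.51 + 23.1) = 1.51 / 24.61 = 6.14%.

Steady-state unemployment rate ≈ 6.14%.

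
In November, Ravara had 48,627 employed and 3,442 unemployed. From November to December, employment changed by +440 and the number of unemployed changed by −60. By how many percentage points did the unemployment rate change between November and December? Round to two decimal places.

The unemployment rate changed by −0.16 percentage points.

November: labor force = 48,627 + 3,442 = 52,069; u = 3,442/52,069 = 6.61%.
December: labor force = 49,067 + 3,382 = 52,449; u = 3,382/52,449 = 6.45%.
Change = 6.45% − 6.61% = −0.16 pp.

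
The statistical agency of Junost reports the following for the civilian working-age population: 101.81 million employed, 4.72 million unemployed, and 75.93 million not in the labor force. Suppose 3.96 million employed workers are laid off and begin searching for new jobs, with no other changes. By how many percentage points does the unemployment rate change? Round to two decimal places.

Initially, labor force = 101.81 + 4.72 = 106.53 million, so u = 4.72/106.53 = 4.43%.
After the change, employed falls and unemployed rises by 3.96; labor force unchanged → E = 97.85, U = 8.68, labor force = 106.53 million.
New unemployment rate = 8.68 / 106.53 = 8.15%.
Change = 8.15% − 4.43% = +3.72 percentage points.

The unemployment rate changes by +3.72 percentage points.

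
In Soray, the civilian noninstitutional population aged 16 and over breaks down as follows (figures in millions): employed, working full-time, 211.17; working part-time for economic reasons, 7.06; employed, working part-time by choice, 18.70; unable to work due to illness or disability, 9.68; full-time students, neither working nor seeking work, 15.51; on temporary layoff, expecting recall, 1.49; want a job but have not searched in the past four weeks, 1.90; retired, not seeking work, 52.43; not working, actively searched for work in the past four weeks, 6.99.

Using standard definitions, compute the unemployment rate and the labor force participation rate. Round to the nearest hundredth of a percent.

Unemployment rate ≈ 3.46%; labor force participation rate ≈ 75.53%.

Employed = 211.17 + 7.06 + 18.70 = 236.93 million (anyone who worked, including part-time for economic reasons, counts as employed).
Unemployed = 1.49 + 6.99 = 8.48 million (jobless and actively searching, or on temporary layoff).
Labor force = 236.93 + 8.48 = 245.41 million.
Not in labor force = 9.68 + 15.51 + 1.90 + 52.43 = 79.52 million (those not working and not actively searching are outside the labor force — including those who want a job but have given up searching).
Civilian working-age population = 245.41 + 79.52 = 324.93 million.
Unemployment rate = 8.48 / 245.41 = 3.46%.
Labor force participation rate = 245.41 / 324.93 = 75.53%.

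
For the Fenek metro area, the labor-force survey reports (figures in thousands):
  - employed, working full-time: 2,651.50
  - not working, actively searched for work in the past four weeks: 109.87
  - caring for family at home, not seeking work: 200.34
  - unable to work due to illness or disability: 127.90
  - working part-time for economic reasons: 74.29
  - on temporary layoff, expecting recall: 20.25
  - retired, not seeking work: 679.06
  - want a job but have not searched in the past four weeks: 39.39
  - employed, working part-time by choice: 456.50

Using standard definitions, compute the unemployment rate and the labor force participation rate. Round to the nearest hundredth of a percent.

Employed = 2,651.50 + 74.29 + 456.50 = 3,182.29 thousand (anyone who worked, including part-time for economic reasons, counts as employed).
Unemployed = 109.87 + 20.25 = 130.12 thousand (jobless and actively searching, or on temporary layoff).
Labor force = 3,182.29 + 130.12 = 3,312.41 thousand.
Not in labor force = 200.34 + 127.90 + 679.06 + 39.39 = 1,046.69 thousand (those not working and not actively searching are outside the labor force — including those who want a job but have given up searching).
Civilian working-age population = 3,312.41 + 1,046.69 = 4,359.10 thousand.
Unemployment rate = 130.12 / 3,312.41 = 3.93%.
Labor force participation rate = 3,312.41 / 4,359.10 = 75.99%.

Unemployment rate ≈ 3.93%; labor force participation rate ≈ 75.99%.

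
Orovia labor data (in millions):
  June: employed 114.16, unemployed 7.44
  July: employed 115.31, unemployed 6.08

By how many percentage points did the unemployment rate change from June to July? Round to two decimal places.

The unemployment rate changed by −1.11 percentage points.

June: labor force = 114.16 + 7.44 = 121.60; u = 7.44/121.60 = 6.12%.
July: labor force = 115.31 + 6.08 = 121.39; u = 6.08/121.39 = 5.01%.
Change = 5.01% − 6.12% = −1.11 pp.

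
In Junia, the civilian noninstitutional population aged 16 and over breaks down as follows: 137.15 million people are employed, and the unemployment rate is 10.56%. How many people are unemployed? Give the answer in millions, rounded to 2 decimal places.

Let U be the number unemployed. The labor force is E + U, and U/(E+U) = 0.1056.
So U = 0.1056 × 137.15 / (1 − 0.1056) = 14.4830 / 0.8944 ≈ 16.19 million.

About 16.19 million are unemployed.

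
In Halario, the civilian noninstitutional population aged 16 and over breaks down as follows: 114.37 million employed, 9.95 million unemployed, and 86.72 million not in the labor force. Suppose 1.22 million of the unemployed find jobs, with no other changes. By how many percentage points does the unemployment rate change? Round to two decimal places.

The unemployment rate changes by −0.98 percentage points.

Initially, labor force = 114.37 + 9.95 = 124.32 million, so u = 9.95/124.32 = 8.00%.
After the change, unemployed falls and employed rises by 1.22; labor force unchanged → E = 115.59, U = 8.73, labor force = 124.32 million.
New unemployment rate = 8.73 / 124.32 = 7.02%.
Change = 7.02% − 8.00% = −0.98 percentage points.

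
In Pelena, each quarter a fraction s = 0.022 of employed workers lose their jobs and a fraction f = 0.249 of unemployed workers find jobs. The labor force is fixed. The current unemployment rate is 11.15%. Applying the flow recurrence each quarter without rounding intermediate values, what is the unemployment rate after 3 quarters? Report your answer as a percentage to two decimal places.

Unemployment rate after three quarters ≈ 9.29%.

With a fixed labor force, u_{t+1} = u_t + s·(1−u_t) − f·u_t = u_t·(1−s−f) + s.
Here 1−s−f = 0.729 and s = 0.022.
u_1 = 0.111500 × 0.729 + 0.022 = 0.103284.
u_2 = 0.103284 × 0.729 + 0.022 = 0.097294.
u_3 = 0.097294 × 0.729 + 0.022 = 0.092927.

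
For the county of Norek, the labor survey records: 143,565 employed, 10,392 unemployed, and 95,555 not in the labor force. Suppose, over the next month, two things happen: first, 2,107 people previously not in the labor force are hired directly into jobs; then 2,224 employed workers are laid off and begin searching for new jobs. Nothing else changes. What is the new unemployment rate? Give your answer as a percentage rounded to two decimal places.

New unemployment rate ≈ 8.08%.

Initially, labor force = 143,565 + 10,392 = 153,957, so u = 10,392/153,957 = 6.75%.
After the first change, employed and labor force both rise by 2,107; unemployed unchanged → E = 145,672, U = 10,392, labor force = 156,064.
After the second change, employed falls and unemployed rises by 2,224; labor force unchanged → E = 143,448, U = 12,616, labor force = 156,064.
New unemployment rate = 12,616 / 156,064 = 8.08%.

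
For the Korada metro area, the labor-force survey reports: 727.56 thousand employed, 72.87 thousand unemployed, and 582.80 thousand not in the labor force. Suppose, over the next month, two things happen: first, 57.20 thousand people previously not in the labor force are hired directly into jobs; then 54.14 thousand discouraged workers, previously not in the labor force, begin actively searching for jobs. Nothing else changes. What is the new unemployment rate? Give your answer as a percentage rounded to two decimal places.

Initially, labor force = 727.56 + 72.87 = 800.43 thousand, so u = 72.87/800.43 = 9.10%.
After the first change, employed and labor force both rise by 57.20; unemployed unchanged → E = 784.76, U = 72.87, labor force = 857.63 thousand.
After the second change, unemployed and labor force both rise by 54.14 → E = 784.76, U = 127.01, labor force = 911.77 thousand.
New unemployment rate = 127.01 / 911.77 = 13.93%.

New unemployment rate ≈ 13.93%.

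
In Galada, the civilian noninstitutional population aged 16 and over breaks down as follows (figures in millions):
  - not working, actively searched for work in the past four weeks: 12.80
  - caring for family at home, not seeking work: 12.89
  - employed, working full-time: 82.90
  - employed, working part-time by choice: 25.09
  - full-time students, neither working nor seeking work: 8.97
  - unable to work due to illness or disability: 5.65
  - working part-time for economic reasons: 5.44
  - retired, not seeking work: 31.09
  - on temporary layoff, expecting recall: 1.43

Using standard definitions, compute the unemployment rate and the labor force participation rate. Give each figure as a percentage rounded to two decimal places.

Unemployment rate ≈ 11.15%; labor force participation rate ≈ 68.54%.

Employed = 82.90 + 25.09 + 5.44 = 113.43 million (anyone who worked, including part-time for economic reasons, counts as employed).
Unemployed = 12.80 + 1.43 = 14.23 million (jobless and actively searching, or on temporary layoff).
Labor force = 113.43 + 14.23 = 127.66 million.
Not in labor force = 12.89 + 8.97 + 5.65 + 31.09 = 58.60 million (those not working and not actively searching are outside the labor force).
Civilian working-age population = 127.66 + 58.60 = 186.26 million.
Unemployment rate = 14.23 / 127.66 = 11.15%.
Labor force participation rate = 127.66 / 186.26 = 68.54%.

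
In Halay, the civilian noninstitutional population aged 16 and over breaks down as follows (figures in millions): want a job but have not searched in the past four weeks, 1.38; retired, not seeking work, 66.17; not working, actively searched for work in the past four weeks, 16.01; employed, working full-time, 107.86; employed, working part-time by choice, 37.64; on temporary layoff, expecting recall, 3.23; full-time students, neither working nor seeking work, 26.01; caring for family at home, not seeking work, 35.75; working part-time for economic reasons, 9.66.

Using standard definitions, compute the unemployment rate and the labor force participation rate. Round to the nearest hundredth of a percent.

Unemployment rate ≈ 11.03%; labor force participation rate ≈ 57.42%.

Employed = 107.86 + 37.64 + 9.66 = 155.16 million (anyone who worked, including part-time for economic reasons, counts as employed).
Unemployed = 16.01 + 3.23 = 19.24 million (jobless and actively searching, or on temporary layoff).
Labor force = 155.16 + 19.24 = 174.40 million.
Not in labor force = 1.38 + 66.17 + 26.01 + 35.75 = 129.31 million (those not working and not actively searching are outside the labor force — including those who want a job but have given up searching).
Civilian working-age population = 174.40 + 129.31 = 303.71 million.
Unemployment rate = 19.24 / 174.40 = 11.03%.
Labor force participation rate = 174.40 / 303.71 = 57.42%.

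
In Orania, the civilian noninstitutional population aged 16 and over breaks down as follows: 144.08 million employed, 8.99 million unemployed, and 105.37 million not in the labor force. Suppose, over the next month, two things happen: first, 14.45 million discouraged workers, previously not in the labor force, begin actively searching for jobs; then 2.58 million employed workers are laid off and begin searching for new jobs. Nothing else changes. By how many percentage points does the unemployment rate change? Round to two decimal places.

Initially, labor force = 144.08 + 8.99 = 153.07 million, so u = 8.99/153.07 = 5.87%.
After the first change, unemployed and labor force both rise by 14.45 → E = 144.08, U = 23.44, labor force = 167.52 million.
After the second change, employed falls and unemployed rises by 2.58; labor force unchanged → E = 141.50, U = 26.02, labor force = 167.52 million.
New unemployment rate = 26.02 / 167.52 = 15.53%.
Change = 15.53% − 5.87% = +9.66 percentage points.

The unemployment rate changes by +9.66 percentage points.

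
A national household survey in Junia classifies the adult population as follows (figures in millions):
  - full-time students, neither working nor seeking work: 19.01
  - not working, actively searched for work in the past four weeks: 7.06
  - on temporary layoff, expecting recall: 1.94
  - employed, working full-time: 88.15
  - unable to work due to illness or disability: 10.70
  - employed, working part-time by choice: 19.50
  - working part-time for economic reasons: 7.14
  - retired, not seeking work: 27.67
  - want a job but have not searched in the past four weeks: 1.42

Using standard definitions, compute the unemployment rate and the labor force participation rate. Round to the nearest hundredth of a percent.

Unemployment rate ≈ 7.27%; labor force participation rate ≈ 67.80%.

Employed = 88.15 + 19.50 + 7.14 = 114.79 million (anyone who worked, including part-time for economic reasons, counts as employed).
Unemployed = 7.06 + 1.94 = 9.00 million (jobless and actively searching, or on temporary layoff).
Labor force = 114.79 + 9.00 = 123.79 million.
Not in labor force = 19.01 + 10.70 + 27.67 + 1.42 = 58.80 million (those not working and not actively searching are outside the labor force — including those who want a job but have given up searching).
Civilian working-age population = 123.79 + 58.80 = 182.59 million.
Unemployment rate = 9.00 / 123.79 = 7.27%.
Labor force participation rate = 123.79 / 182.59 = 67.80%.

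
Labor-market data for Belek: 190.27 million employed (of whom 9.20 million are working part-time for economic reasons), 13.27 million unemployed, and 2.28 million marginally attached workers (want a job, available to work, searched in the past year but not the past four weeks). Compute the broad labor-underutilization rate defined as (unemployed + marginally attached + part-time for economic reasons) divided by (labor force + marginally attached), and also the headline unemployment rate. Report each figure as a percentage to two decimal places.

Broad underutilization rate ≈ 12.03%; headline unemployment rate ≈ 6.52%.

Labor force = 190.27 + 13.27 = 203.54 million.
Numerator = 13.27 + 2.28 + 9.20 = 24.75 million.
Denominator = 203.54 + 2.28 = 205.82 million.
Broad rate = 24.75 / 205.82 = 12.03%.
Headline unemployment rate = 13.27 / 203.54 = 6.52%.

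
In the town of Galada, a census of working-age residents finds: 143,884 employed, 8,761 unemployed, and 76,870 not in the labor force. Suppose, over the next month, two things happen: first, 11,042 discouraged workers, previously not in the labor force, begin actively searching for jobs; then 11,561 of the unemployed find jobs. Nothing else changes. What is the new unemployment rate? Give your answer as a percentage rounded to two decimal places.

Initially, labor force = 143,884 + 8,761 = 152,645, so u = 8,761/152,645 = 5.74%.
After the first change, unemployed and labor force both rise by 11,042 → E = 143,884, U = 19,803, labor force = 163,687.
After the second change, unemployed falls and employed rises by 11,561; labor force unchanged → E = 155,445, U = 8,242, labor force = 163,687.
New unemployment rate = 8,242 / 163,687 = 5.04%.

New unemployment rate ≈ 5.04%.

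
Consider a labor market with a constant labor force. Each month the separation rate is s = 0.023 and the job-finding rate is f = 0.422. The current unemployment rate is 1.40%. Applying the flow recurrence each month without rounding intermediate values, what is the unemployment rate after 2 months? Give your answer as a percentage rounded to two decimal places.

Unemployment rate after two months ≈ 4.01%.

With a fixed labor force, u_{t+1} = u_t + s·(1−u_t) − f·u_t = u_t·(1−s−f) + s.
Here 1−s−f = 0.555 and s = 0.023.
u_1 = 0.014000 × 0.555 + 0.023 = 0.030770.
u_2 = 0.030770 × 0.555 + 0.023 = 0.040077.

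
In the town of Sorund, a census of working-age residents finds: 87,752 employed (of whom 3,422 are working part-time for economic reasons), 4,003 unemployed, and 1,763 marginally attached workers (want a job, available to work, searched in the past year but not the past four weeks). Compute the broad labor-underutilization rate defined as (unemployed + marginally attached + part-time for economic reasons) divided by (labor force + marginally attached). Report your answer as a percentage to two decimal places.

Broad underutilization rate ≈ 9.82%.

Labor force = 87,752 + 4,003 = 91,755.
Numerator = 4,003 + 1,763 + 3,422 = 9,188.
Denominator = 91,755 + 1,763 = 93,518.
Broad rate = 9,188 / 93,518 = 9.82%.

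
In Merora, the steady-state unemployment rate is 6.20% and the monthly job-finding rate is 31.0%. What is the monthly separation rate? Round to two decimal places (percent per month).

From u* = s/(s+f): s = u·f/(1−u).
s = 0.0620 × 31.0 / (1 − 0.0620) = 1.9220 / 0.9380 ≈ 2.05% per month.

Separation rate ≈ 2.05% per month.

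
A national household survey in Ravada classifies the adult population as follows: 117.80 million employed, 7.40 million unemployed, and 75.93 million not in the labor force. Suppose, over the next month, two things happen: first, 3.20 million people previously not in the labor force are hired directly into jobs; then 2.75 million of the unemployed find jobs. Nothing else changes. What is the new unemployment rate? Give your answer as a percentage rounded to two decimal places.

New unemployment rate ≈ 3.62%.

Initially, labor force = 117.80 + 7.40 = 125.20 million, so u = 7.40/125.20 = 5.91%.
After the first change, employed and labor force both rise by 3.20; unemployed unchanged → E = 121.00, U = 7.40, labor force = 128.40 million.
After the second change, unemployed falls and employed rises by 2.75; labor force unchanged → E = 123.75, U = 4.65, labor force = 128.40 million.
New unemployment rate = 4.65 / 128.40 = 3.62%.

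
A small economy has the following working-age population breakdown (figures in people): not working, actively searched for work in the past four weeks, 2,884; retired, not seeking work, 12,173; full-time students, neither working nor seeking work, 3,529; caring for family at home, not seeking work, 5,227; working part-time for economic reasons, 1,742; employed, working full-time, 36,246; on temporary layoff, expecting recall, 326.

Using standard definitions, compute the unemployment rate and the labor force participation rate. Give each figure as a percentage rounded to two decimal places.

Unemployment rate ≈ 7.79%; labor force participation rate ≈ 66.31%.

Employed = 1,742 + 36,246 = 37,988 (anyone who worked, including part-time for economic reasons, counts as employed).
Unemployed = 2,884 + 326 = 3,210 (jobless and actively searching, or on temporary layoff).
Labor force = 37,988 + 3,210 = 41,198.
Not in labor force = 12,173 + 3,529 + 5,227 = 20,929 (those not working and not actively searching are outside the labor force).
Civilian working-age population = 41,198 + 20,929 = 62,127.
Unemployment rate = 3,210 / 41,198 = 7.79%.
Labor force participation rate = 41,198 / 62,127 = 66.31%.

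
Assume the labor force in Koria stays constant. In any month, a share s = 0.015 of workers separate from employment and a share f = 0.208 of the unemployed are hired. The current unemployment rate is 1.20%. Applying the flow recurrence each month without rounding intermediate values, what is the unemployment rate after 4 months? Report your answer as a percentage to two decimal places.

With a fixed labor force, u_{t+1} = u_t + s·(1−u_t) − f·u_t = u_t·(1−s−f) + s.
Here 1−s−f = 0.777 and s = 0.015.
u_1 = 0.012000 × 0.777 + 0.015 = 0.024324.
u_2 = 0.024324 × 0.777 + 0.015 = 0.033900.
u_3 = 0.033900 × 0.777 + 0.015 = 0.041340.
u_4 = 0.041340 × 0.777 + 0.015 = 0.047121.

Unemployment rate after four months ≈ 4.71%.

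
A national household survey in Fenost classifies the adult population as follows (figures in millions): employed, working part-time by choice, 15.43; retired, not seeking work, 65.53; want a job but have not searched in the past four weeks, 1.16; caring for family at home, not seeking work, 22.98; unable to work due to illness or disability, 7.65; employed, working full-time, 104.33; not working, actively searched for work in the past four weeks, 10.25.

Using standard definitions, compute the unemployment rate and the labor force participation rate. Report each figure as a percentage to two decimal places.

Employed = 15.43 + 104.33 = 119.76 million.
Unemployed = 10.25 million.
Labor force = 119.76 + 10.25 = 130.01 million.
Not in labor force = 65.53 + 1.16 + 22.98 + 7.65 = 97.32 million (those not working and not actively searching are outside the labor force — including those who want a job but have given up searching).
Civilian working-age population = 130.01 + 97.32 = 227.33 million.
Unemployment rate = 10.25 / 130.01 = 7.88%.
Labor force participation rate = 130.01 / 227.33 = 57.19%.

Unemployment rate ≈ 7.88%; labor force participation rate ≈ 57.19%.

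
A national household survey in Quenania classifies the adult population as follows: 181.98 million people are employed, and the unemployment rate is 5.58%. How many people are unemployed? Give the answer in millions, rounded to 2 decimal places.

Let U be the number unemployed. The labor force is E + U, and U/(E+U) = 0.0558.
So U = 0.0558 × 181.98 / (1 − 0.0558) = 10.1545 / 0.9442 ≈ 10.75 million.

About 10.75 million are unemployed.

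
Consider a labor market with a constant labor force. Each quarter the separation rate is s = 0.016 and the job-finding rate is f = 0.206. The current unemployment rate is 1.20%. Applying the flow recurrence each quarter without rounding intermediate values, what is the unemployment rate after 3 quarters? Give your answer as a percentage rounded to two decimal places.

With a fixed labor force, u_{t+1} = u_t + s·(1−u_t) − f·u_t = u_t·(1−s−f) + s.
Here 1−s−f = 0.778 and s = 0.016.
u_1 = 0.012000 × 0.778 + 0.016 = 0.025336.
u_2 = 0.025336 × 0.778 + 0.016 = 0.035711.
u_3 = 0.035711 × 0.778 + 0.016 = 0.043783.

Unemployment rate after three quarters ≈ 4.38%.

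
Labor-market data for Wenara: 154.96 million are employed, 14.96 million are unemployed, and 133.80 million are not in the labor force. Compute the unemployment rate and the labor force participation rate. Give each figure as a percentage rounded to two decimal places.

Labor force = employed + unemployed = 154.96 + 14.96 = 169.92 million.
Working-age population = 169.92 + 133.80 = 303.72 million.
Unemployment rate = 14.96 / 169.92 = 8.80%.
Labor force participation rate = 169.92 / 303.72 = 55.95%.

Unemployment rate ≈ 8.80%; labor force participation rate ≈ 55.95%.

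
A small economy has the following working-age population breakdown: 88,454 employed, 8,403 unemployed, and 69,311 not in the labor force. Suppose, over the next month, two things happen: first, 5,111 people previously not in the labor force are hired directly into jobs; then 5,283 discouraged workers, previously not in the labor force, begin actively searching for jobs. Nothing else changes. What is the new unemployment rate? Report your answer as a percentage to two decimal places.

Initially, labor force = 88,454 + 8,403 = 96,857, so u = 8,403/96,857 = 8.68%.
After the first change, employed and labor force both rise by 5,111; unemployed unchanged → E = 93,565, U = 8,403, labor force = 101,968.
After the second change, unemployed and labor force both rise by 5,283 → E = 93,565, U = 13,686, labor force = 107,251.
New unemployment rate = 13,686 / 107,251 = 12.76%.

New unemployment rate ≈ 12.76%.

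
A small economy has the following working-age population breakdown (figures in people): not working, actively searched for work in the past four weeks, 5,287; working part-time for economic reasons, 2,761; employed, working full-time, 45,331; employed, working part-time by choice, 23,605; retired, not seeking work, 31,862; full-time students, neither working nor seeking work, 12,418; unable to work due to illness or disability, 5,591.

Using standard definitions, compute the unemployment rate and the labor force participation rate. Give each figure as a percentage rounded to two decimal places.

Unemployment rate ≈ 6.87%; labor force participation rate ≈ 60.69%.

Employed = 2,761 + 45,331 + 23,605 = 71,697 (anyone who worked, including part-time for economic reasons, counts as employed).
Unemployed = 5,287.
Labor force = 71,697 + 5,287 = 76,984.
Not in labor force = 31,862 + 12,418 + 5,591 = 49,871 (those not working and not actively searching are outside the labor force).
Civilian working-age population = 76,984 + 49,871 = 126,855.
Unemployment rate = 5,287 / 76,984 = 6.87%.
Labor force participation rate = 76,984 / 126,855 = 60.69%.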